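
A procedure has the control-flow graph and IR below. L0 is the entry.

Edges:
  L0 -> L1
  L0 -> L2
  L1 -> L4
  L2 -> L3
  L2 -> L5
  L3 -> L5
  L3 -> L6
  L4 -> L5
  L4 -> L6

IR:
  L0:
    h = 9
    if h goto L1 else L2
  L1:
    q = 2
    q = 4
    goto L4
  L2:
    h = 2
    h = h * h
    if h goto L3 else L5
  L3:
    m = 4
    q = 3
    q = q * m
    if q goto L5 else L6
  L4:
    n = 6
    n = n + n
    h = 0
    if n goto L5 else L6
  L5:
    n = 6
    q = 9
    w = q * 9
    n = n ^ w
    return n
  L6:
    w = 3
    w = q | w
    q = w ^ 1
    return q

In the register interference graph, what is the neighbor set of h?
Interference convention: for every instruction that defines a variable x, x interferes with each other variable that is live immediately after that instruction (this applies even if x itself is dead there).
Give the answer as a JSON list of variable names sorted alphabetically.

def/use:
  L0 def {h} use ∅
  L1 def {q} use ∅
  L2 def {h} use ∅
  L3 def {m,q} use ∅
  L4 def {h,n} use ∅
  L5 def {n,q,w} use ∅
  L6 def {q,w} use {q}

Backward fixpoint:
  live L0: ∅→∅
  live L1: ∅→{q}
  live L2: ∅→∅
  live L3: ∅→{q}
  live L4: {q}→{q}
  live L5: ∅→∅
  live L6: {q}→∅

Conflict graph:
  h — {n,q}
  m — {q}
  n — {h,q,w}
  q — {h,m,n,w}
  w — {n,q}

N(h) = ["n", "q"]

Answer: ["n", "q"]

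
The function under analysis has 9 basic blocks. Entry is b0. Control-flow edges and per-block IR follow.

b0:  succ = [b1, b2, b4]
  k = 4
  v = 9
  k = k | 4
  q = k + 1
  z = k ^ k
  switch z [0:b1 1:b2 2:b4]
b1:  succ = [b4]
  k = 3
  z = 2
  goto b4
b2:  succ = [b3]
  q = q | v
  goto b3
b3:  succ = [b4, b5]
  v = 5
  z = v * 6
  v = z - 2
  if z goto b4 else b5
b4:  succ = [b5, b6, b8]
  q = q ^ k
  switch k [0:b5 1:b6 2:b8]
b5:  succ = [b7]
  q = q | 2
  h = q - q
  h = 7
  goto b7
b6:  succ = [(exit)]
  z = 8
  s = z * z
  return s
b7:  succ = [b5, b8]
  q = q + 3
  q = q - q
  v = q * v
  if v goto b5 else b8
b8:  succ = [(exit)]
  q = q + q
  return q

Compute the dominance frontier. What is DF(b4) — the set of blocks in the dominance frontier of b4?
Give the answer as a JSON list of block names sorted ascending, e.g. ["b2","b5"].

Answer: ["b5", "b8"]

Derivation:
idom tree: b1←b0 b2←b0 b3←b2 b4←b0 b5←b0 b6←b4 b7←b5 b8←b0
Dom at joins:
  b4: preds {b0,b1,b3}: {b0} ∩ {b0,b1} ∩ {b0,b2,b3} = {b0}; idom=b0
  b5: preds {b3,b4,b7}: {b0,b2,b3} ∩ {b0,b4} ∩ {b0,b5,b7} = {b0}; idom=b0
  b8: preds {b4,b7}: {b0,b4} ∩ {b0,b5,b7} = {b0}; idom=b0

Frontier:
  b4←b0: walk · to b0
  b4←b1: walk b1 to b0
  b4←b3: walk b3→b2 to b0
  b5←b3: walk b3→b2 to b0
  b5←b4: walk b4 to b0
  b5←b7: walk b7→b5 to b0
  b8←b4: walk b4 to b0
  b8←b7: walk b7→b5 to b0
  b0: DF=∅
  b1: DF={b4}
  b2: DF={b4,b5}
  b3: DF={b4,b5}
  b4: DF={b5,b8}
  b5: DF={b5,b8}
  b6: DF=∅
  b7: DF={b5,b8}
  b8: DF=∅

DF(b4) = ["b5", "b8"]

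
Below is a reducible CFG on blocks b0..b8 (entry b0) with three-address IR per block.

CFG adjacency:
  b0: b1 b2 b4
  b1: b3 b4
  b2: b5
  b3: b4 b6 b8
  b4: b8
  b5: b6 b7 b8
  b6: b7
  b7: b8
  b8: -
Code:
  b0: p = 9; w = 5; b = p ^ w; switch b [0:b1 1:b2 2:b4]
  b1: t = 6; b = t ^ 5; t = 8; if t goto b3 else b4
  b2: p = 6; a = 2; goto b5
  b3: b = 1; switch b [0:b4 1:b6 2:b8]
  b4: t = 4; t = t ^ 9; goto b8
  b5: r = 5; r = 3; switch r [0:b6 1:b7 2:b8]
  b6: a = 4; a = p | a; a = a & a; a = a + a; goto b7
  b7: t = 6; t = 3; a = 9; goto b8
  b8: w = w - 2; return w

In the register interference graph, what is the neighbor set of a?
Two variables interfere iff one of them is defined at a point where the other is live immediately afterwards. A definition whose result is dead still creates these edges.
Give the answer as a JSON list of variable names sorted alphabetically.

Answer: ["p", "w"]

Derivation:
Per-block:
  b0: def={b,p,w} ue=∅
  b1: def={b,t} ue=∅
  b2: def={a,p} ue=∅
  b3: def={b} ue=∅
  b4: def={t} ue=∅
  b5: def={r} ue=∅
  b6: def={a} ue={p}
  b7: def={a,t} ue=∅
  b8: def={w} ue={w}

Liveness:
  b0: in=∅ out={p,w}
  b1: in={p,w} out={p,w}
  b2: in={w} out={p,w}
  b3: in={p,w} out={p,w}
  b4: in={w} out={w}
  b5: in={p,w} out={p,w}
  b6: in={p,w} out={w}
  b7: in={w} out={w}
  b8: in={w} out=∅

Conflict graph:
  a↔{p,w}
  b↔{p,w}
  p↔{a,b,r,t,w}
  r↔{p,w}
  t↔{p,w}
  w↔{a,b,p,r,t}

N(a) = ["p", "w"]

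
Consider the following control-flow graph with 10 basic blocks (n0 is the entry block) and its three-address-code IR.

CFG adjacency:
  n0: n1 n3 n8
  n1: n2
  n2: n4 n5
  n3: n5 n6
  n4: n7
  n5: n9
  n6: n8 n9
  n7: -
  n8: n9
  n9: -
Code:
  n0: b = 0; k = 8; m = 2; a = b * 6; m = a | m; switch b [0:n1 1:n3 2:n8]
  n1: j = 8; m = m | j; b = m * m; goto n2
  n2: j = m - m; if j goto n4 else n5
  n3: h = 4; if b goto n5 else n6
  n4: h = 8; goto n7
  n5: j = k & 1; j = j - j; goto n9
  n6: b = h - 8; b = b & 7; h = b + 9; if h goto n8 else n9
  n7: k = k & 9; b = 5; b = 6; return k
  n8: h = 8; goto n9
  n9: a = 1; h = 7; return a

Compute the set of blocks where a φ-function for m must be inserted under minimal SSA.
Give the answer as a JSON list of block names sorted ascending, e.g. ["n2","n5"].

Answer: ["n5", "n9"]

Derivation:
idom tree: n1←n0 n2←n1 n3←n0 n4←n2 n5←n0 n6←n3 n7←n4 n8←n0 n9←n0
Dom at joins:
  n5: preds {n2,n3}: {n0,n1,n2} ∩ {n0,n3} = {n0}; idom=n0
  n8: preds {n0,n6}: {n0} ∩ {n0,n3,n6} = {n0}; idom=n0
  n9: preds {n5,n6,n8}: {n0,n5} ∩ {n0,n3,n6} ∩ {n0,n8} = {n0}; idom=n0

Frontier:
  join n5 pred n2: n2→n1 stop@n0
  join n5 pred n3: n3 stop@n0
  join n8 pred n0: · stop@n0
  join n8 pred n6: n6→n3 stop@n0
  join n9 pred n5: n5 stop@n0
  join n9 pred n6: n6→n3 stop@n0
  join n9 pred n8: n8 stop@n0
  DF(n0)=∅
  DF(n1)={n5}
  DF(n2)={n5}
  DF(n3)={n5,n8,n9}
  DF(n4)=∅
  DF(n5)={n9}
  DF(n6)={n8,n9}
  DF(n7)=∅
  DF(n8)={n9}
  DF(n9)=∅

φ for m: defs {n0,n1}
  DF⁺ = {n5,n9}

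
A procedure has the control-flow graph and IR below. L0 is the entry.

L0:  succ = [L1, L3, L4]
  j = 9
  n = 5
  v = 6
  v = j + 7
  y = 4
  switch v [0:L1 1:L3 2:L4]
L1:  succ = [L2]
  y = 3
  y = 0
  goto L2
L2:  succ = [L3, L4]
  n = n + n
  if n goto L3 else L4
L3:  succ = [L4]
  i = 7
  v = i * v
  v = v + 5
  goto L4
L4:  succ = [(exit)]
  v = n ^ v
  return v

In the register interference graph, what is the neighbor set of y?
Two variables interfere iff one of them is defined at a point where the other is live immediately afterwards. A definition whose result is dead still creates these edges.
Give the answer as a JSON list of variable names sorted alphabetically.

Answer: ["n", "v"]

Working:
Per-block:
  L0 def {j,n,v,y} use ∅
  L1 def {y} use ∅
  L2 def {n} use {n}
  L3 def {i,v} use {v}
  L4 def {v} use {n,v}

Backward fixpoint:
  L0: in=∅ out={n,v}
  L1: in={n,v} out={n,v}
  L2: in={n,v} out={n,v}
  L3: in={n,v} out={n,v}
  L4: in={n,v} out=∅

Conflict graph:
  i — {n,v}
  j — {n,v}
  n — {i,j,v,y}
  v — {i,j,n,y}
  y — {n,v}

N(y) = ["n", "v"]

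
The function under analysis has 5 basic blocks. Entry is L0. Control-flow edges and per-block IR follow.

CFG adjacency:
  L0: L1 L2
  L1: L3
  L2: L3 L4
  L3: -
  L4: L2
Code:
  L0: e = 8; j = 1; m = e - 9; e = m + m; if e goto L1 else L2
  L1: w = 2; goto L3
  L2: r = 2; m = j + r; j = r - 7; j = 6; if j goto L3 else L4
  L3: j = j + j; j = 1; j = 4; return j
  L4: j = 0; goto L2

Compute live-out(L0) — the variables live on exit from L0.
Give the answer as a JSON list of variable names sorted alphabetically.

def/use:
  L0: {e,j,m} / ∅
  L1: {w} / ∅
  L2: {j,m,r} / {j}
  L3: {j} / {j}
  L4: {j} / ∅

Live sets:
  live L0: ∅→{j}
  live L1: {j}→{j}
  live L2: {j}→{j}
  live L3: {j}→∅
  live L4: ∅→{j}

live-out(L0) = ["j"]

Answer: ["j"]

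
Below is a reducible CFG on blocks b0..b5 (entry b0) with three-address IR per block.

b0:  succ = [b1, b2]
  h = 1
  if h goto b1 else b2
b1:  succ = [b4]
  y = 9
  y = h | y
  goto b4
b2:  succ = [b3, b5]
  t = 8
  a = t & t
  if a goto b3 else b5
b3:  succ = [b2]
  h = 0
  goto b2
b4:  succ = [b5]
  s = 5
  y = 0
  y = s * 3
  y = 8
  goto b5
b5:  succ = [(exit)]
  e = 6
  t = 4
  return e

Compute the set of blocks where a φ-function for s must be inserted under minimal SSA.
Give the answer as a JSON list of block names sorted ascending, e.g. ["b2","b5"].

Answer: ["b5"]

Working:
idom tree: b1←b0 b2←b0 b3←b2 b4←b1 b5←b0
Join-block Dom:
  b2: preds {b0,b3}: {b0} ∩ {b0,b2,b3} = {b0}; idom=b0
  b5: preds {b2,b4}: {b0,b2} ∩ {b0,b1,b4} = {b0}; idom=b0

Frontier:
  b2←b0: walk · to b0
  b2←b3: walk b3→b2 to b0
  b5←b2: walk b2 to b0
  b5←b4: walk b4→b1 to b0
  DF(b0)=∅
  DF(b1)={b5}
  DF(b2)={b2,b5}
  DF(b3)={b2}
  DF(b4)={b5}
  DF(b5)=∅

φ for s: defs {b4}
  DF⁺ = {b5}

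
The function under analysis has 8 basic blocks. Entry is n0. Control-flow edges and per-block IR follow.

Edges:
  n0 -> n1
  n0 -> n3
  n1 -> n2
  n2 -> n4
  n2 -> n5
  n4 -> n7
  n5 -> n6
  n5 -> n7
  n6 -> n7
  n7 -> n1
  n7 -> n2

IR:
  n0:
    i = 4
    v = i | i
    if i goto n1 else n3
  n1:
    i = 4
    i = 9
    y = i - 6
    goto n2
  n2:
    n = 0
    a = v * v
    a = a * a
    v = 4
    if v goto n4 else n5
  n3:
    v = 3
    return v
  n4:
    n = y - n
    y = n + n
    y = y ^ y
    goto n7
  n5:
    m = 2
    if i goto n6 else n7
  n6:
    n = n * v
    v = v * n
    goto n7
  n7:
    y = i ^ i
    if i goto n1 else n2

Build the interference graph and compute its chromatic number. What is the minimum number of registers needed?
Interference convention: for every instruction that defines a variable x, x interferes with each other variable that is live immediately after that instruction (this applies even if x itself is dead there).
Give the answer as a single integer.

Answer: 4

Working:
Per-block:
  n0 def {i,v} use ∅
  n1 def {i,y} use ∅
  n2 def {a,n,v} use {v}
  n3 def {v} use ∅
  n4 def {n,y} use {n,y}
  n5 def {m} use {i}
  n6 def {n,v} use {n,v}
  n7 def {y} use {i}

Live sets:
  n0 li=∅ lo={v}
  n1 li={v} lo={i,v,y}
  n2 li={i,v,y} lo={i,n,v,y}
  n3 li=∅ lo=∅
  n4 li={i,n,v,y} lo={i,v}
  n5 li={i,n,v} lo={i,n,v}
  n6 li={i,n,v} lo={i,v}
  n7 li={i,v} lo={i,v,y}

Interference:
  a — {i,n,y}
  i — {a,m,n,v,y}
  m — {i,n,v}
  n — {a,i,m,v,y}
  v — {i,m,n,y}
  y — {a,i,n,v}

Chromatic number:
  {a,i,n,y} pairwise interfere (4-clique) ⇒ χ ≥ 4
  4-colouring: r0={i}  r1={n}  r2={a,v}  r3={m,y}
  χ = 4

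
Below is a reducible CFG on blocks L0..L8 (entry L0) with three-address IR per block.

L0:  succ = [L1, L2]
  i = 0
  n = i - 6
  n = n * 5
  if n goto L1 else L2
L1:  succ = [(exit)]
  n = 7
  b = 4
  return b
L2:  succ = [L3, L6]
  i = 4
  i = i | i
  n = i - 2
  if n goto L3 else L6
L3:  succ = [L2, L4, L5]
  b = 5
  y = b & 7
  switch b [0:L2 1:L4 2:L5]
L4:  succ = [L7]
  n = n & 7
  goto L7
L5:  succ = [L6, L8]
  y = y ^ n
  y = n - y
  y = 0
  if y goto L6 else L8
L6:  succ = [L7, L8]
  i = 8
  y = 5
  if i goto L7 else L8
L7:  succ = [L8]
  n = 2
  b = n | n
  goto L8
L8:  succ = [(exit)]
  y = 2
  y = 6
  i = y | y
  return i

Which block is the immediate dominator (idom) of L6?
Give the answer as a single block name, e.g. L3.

Answer: L2

Derivation:
idom tree: L1←L0 L2←L0 L3←L2 L4←L3 L5←L3 L6←L2 L7←L2 L8←L2
Dom∩ at merges:
  L2: preds {L0,L3}: {L0} ∩ {L0,L2,L3} = {L0}; idom=L0
  L6: preds {L2,L5}: {L0,L2} ∩ {L0,L2,L3,L5} = {L0,L2}; idom=L2
  L7: preds {L4,L6}: {L0,L2,L3,L4} ∩ {L0,L2,L6} = {L0,L2}; idom=L2
  L8: preds {L5,L6,L7}: {L0,L2,L3,L5} ∩ {L0,L2,L6} ∩ {L0,L2,L7} = {L0,L2}; idom=L2

idom(L6) = L2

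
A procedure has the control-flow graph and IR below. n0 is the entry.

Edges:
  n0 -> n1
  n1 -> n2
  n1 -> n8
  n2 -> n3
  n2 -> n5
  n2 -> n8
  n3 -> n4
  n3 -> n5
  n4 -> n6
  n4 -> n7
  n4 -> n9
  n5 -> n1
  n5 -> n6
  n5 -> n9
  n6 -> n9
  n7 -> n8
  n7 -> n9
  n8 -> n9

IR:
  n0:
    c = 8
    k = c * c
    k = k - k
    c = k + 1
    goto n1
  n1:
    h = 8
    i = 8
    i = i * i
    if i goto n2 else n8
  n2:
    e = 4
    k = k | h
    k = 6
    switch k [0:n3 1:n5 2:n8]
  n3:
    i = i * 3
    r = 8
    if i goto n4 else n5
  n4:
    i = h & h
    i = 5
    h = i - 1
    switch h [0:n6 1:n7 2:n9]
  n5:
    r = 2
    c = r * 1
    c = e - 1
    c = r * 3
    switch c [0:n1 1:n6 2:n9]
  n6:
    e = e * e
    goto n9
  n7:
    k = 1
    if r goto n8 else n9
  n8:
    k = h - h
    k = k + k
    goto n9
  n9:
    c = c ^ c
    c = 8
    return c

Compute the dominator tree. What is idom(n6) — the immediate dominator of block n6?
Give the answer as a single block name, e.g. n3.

idom tree: n1←n0 n2←n1 n3←n2 n4←n3 n5←n2 n6←n2 n7←n4 n8←n1 n9←n1
Dom∩ at merges:
  n1: preds {n0,n5}: {n0} ∩ {n0,n1,n2,n5} = {n0}; idom=n0
  n5: preds {n2,n3}: {n0,n1,n2} ∩ {n0,n1,n2,n3} = {n0,n1,n2}; idom=n2
  n6: preds {n4,n5}: {n0,n1,n2,n3,n4} ∩ {n0,n1,n2,n5} = {n0,n1,n2}; idom=n2
  n8: preds {n1,n2,n7}: {n0,n1} ∩ {n0,n1,n2} ∩ {n0,n1,n2,n3,n4,n7} = {n0,n1}; idom=n1
  n9: preds {n4,n5,n6,n7,n8}: {n0,n1,n2,n3,n4} ∩ {n0,n1,n2,n5} ∩ {n0,n1,n2,n6} ∩ {n0,n1,n2,n3,n4,n7} ∩ {n0,n1,n8} = {n0,n1}; idom=n1

idom(n6) = n2

Answer: n2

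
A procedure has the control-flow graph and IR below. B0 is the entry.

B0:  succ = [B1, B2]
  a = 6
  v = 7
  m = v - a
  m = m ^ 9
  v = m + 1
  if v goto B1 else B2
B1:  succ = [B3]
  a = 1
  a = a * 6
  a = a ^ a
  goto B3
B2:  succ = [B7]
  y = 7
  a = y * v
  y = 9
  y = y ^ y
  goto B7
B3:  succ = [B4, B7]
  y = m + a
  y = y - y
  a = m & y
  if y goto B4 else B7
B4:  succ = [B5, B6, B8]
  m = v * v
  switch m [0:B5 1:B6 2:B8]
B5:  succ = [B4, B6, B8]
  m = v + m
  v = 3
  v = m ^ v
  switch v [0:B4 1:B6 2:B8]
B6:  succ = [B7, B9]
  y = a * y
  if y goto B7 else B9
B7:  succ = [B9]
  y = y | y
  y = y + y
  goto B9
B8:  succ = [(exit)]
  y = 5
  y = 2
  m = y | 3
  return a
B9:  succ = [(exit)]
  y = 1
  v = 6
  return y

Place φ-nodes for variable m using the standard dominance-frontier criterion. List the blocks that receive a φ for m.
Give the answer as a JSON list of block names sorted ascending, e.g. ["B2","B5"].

idom tree: B1←B0 B2←B0 B3←B1 B4←B3 B5←B4 B6←B4 B7←B0 B8←B4 B9←B0
Dom at joins:
  B4: preds {B3,B5}: {B0,B1,B3} ∩ {B0,B1,B3,B4,B5} = {B0,B1,B3}; idom=B3
  B6: preds {B4,B5}: {B0,B1,B3,B4} ∩ {B0,B1,B3,B4,B5} = {B0,B1,B3,B4}; idom=B4
  B7: preds {B2,B3,B6}: {B0,B2} ∩ {B0,B1,B3} ∩ {B0,B1,B3,B4,B6} = {B0}; idom=B0
  B8: preds {B4,B5}: {B0,B1,B3,B4} ∩ {B0,B1,B3,B4,B5} = {B0,B1,B3,B4}; idom=B4
  B9: preds {B6,B7}: {B0,B1,B3,B4,B6} ∩ {B0,B7} = {B0}; idom=B0

DF walk-up:
  join B4 pred B3: · stop@B3
  join B4 pred B5: B5→B4 stop@B3
  join B6 pred B4: · stop@B4
  join B6 pred B5: B5 stop@B4
  join B7 pred B2: B2 stop@B0
  join B7 pred B3: B3→B1 stop@B0
  join B7 pred B6: B6→B4→B3→B1 stop@B0
  join B8 pred B4: · stop@B4
  join B8 pred B5: B5 stop@B4
  join B9 pred B6: B6→B4→B3→B1 stop@B0
  join B9 pred B7: B7 stop@B0
  B0 → ∅
  B1 → {B7,B9}
  B2 → {B7}
  B3 → {B7,B9}
  B4 → {B4,B7,B9}
  B5 → {B4,B6,B8}
  B6 → {B7,B9}
  B7 → {B9}
  B8 → ∅
  B9 → ∅

φ for m: defs {B0,B4,B5,B8}
  DF⁺ = {B4,B6,B7,B8,B9}

Answer: ["B4", "B6", "B7", "B8", "B9"]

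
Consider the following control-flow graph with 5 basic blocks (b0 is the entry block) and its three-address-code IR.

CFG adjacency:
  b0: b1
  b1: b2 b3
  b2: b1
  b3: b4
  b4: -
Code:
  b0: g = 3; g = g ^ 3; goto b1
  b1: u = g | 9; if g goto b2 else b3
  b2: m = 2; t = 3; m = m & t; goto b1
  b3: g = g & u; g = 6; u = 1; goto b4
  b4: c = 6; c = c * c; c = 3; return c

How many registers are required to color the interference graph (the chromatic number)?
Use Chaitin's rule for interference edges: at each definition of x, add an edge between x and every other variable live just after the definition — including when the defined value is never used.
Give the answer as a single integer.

Block summaries:
  b0: def={g} ue=∅
  b1: def={u} ue={g}
  b2: def={m,t} ue=∅
  b3: def={g,u} ue={g,u}
  b4: def={c} ue=∅

Liveness:
  live b0: ∅→{g}
  live b1: {g}→{g,u}
  live b2: {g}→{g}
  live b3: {g,u}→∅
  live b4: ∅→∅

Conflict graph:
  c: ∅
  g: {m,t,u}
  m: {g,t}
  t: {g,m}
  u: {g}

Chromatic number:
  {g,m,t} pairwise interfere (3-clique) ⇒ χ ≥ 3
  3-colouring: c0={c,g}  c1={m,u}  c2={t}
  χ = 3

Answer: 3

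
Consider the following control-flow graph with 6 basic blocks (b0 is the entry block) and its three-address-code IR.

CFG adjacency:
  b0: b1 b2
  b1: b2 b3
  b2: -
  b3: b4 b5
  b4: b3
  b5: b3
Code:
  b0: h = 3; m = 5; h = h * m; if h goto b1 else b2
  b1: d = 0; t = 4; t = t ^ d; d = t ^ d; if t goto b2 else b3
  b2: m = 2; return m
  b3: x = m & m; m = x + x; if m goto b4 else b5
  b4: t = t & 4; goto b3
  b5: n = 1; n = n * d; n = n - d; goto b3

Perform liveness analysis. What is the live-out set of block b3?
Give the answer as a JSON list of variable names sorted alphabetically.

Block summaries:
  b0: {h,m} / ∅
  b1: {d,t} / ∅
  b2: {m} / ∅
  b3: {m,x} / {m}
  b4: {t} / {t}
  b5: {n} / {d}

Live sets:
  b0 li=∅ lo={m}
  b1 li={m} lo={d,m,t}
  b2 li=∅ lo=∅
  b3 li={d,m,t} lo={d,m,t}
  b4 li={d,m,t} lo={d,m,t}
  b5 li={d,m,t} lo={d,m,t}

live-out(b3) = ["d", "m", "t"]

Answer: ["d", "m", "t"]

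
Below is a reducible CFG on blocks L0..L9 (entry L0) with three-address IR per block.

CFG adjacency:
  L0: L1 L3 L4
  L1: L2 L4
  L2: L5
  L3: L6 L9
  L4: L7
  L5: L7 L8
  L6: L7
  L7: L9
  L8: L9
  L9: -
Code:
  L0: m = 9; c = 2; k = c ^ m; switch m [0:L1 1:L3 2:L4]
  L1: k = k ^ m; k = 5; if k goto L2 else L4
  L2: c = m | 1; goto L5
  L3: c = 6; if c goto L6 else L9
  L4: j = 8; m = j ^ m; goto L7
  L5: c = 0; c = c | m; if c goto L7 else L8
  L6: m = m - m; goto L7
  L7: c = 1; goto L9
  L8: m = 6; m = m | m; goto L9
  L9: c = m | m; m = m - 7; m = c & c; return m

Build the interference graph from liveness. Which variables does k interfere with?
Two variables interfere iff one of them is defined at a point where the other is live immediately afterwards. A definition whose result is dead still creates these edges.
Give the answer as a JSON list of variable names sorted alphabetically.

Answer: ["m"]

Derivation:
def/use:
  L0 def {c,k,m} use ∅
  L1 def {k} use {k,m}
  L2 def {c} use {m}
  L3 def {c} use ∅
  L4 def {j,m} use {m}
  L5 def {c} use {m}
  L6 def {m} use {m}
  L7 def {c} use ∅
  L8 def {m} use ∅
  L9 def {c,m} use {m}

Liveness:
  live L0: ∅→{k,m}
  live L1: {k,m}→{m}
  live L2: {m}→{m}
  live L3: {m}→{m}
  live L4: {m}→{m}
  live L5: {m}→{m}
  live L6: {m}→{m}
  live L7: {m}→{m}
  live L8: ∅→{m}
  live L9: {m}→∅

Interfere edges:
  c↔{m}
  j↔{m}
  k↔{m}
  m↔{c,j,k}

N(k) = ["m"]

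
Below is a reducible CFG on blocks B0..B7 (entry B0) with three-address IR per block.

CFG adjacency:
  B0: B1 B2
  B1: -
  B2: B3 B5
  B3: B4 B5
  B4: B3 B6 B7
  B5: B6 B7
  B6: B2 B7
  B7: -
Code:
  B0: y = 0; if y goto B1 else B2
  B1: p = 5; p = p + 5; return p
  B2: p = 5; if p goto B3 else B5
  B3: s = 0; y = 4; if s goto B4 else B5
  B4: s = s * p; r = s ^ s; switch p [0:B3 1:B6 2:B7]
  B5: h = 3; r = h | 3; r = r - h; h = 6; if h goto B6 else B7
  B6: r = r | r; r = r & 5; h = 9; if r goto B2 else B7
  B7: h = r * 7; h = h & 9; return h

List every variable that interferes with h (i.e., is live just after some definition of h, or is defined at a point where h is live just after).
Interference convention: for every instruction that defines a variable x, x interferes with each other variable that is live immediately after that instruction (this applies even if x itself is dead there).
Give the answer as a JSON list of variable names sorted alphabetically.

Answer: ["r"]

Derivation:
Per-block:
  B0 def {y} use ∅
  B1 def {p} use ∅
  B2 def {p} use ∅
  B3 def {s,y} use ∅
  B4 def {r,s} use {p,s}
  B5 def {h,r} use ∅
  B6 def {h,r} use {r}
  B7 def {h} use {r}

Backward fixpoint:
  live B0: ∅→∅
  live B1: ∅→∅
  live B2: ∅→{p}
  live B3: {p}→{p,s}
  live B4: {p,s}→{p,r}
  live B5: ∅→{r}
  live B6: {r}→{r}
  live B7: {r}→∅

Interfere edges:
  h↔{r}
  p↔{r,s,y}
  r↔{h,p}
  s↔{p,y}
  y↔{p,s}

N(h) = ["r"]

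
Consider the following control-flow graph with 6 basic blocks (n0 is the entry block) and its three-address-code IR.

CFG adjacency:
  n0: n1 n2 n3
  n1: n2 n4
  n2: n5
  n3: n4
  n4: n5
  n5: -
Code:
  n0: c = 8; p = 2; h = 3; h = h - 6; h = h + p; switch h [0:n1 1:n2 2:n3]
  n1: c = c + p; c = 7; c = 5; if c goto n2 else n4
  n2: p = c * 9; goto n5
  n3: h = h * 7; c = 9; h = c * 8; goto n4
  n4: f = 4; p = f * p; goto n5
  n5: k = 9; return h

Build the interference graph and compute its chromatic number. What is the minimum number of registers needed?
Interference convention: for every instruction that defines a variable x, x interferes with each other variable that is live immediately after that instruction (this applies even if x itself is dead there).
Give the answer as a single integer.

Answer: 3

Analysis:
Block summaries:
  n0: def={c,h,p} ue=∅
  n1: def={c} ue={c,p}
  n2: def={p} ue={c}
  n3: def={c,h} ue={h}
  n4: def={f,p} ue={p}
  n5: def={k} ue={h}

Backward fixpoint:
  n0 li=∅ lo={c,h,p}
  n1 li={c,h,p} lo={c,h,p}
  n2 li={c,h} lo={h}
  n3 li={h,p} lo={h,p}
  n4 li={h,p} lo={h}
  n5 li={h} lo=∅

Conflict graph:
  c↔{h,p}
  f↔{h,p}
  h↔{c,f,k,p}
  k↔{h}
  p↔{c,f,h}

Chromatic number:
  lower bound: {c,h,p} mutually conflict ⇒ χ ≥ 3
  3-colouring: c0={h}  c1={k,p}  c2={c,f}
  χ = 3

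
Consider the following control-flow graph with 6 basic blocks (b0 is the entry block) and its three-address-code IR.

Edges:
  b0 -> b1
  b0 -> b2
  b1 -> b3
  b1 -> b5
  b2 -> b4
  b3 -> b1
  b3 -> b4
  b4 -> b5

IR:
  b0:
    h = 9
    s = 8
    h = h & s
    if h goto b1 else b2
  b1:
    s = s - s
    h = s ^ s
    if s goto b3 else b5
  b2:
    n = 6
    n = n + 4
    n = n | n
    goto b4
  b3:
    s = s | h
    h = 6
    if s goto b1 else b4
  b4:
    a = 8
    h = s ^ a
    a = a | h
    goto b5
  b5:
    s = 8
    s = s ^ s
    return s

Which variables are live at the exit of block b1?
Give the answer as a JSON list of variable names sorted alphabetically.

Block summaries:
  b0: {h,s} / ∅
  b1: {h,s} / {s}
  b2: {n} / ∅
  b3: {h,s} / {h,s}
  b4: {a,h} / {s}
  b5: {s} / ∅

Liveness:
  b0: in=∅ out={s}
  b1: in={s} out={h,s}
  b2: in={s} out={s}
  b3: in={h,s} out={s}
  b4: in={s} out=∅
  b5: in=∅ out=∅

live-out(b1) = ["h", "s"]

Answer: ["h", "s"]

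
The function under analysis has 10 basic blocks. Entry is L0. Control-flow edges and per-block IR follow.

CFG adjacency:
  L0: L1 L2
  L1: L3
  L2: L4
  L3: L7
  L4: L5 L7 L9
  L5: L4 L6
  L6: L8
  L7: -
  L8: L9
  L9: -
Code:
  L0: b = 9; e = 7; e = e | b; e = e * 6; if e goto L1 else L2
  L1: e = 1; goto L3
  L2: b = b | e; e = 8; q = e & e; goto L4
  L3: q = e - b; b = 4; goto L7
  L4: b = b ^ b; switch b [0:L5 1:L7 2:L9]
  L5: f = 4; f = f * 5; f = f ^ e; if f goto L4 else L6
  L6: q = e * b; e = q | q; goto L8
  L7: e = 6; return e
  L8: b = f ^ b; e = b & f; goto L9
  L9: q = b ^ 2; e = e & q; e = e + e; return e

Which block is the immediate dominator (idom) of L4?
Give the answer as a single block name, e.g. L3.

idom tree: L1←L0 L2←L0 L3←L1 L4←L2 L5←L4 L6←L5 L7←L0 L8←L6 L9←L4
Dom∩ at merges:
  L4: preds {L2,L5}: {L0,L2} ∩ {L0,L2,L4,L5} = {L0,L2}; idom=L2
  L7: preds {L3,L4}: {L0,L1,L3} ∩ {L0,L2,L4} = {L0}; idom=L0
  L9: preds {L4,L8}: {L0,L2,L4} ∩ {L0,L2,L4,L5,L6,L8} = {L0,L2,L4}; idom=L4

idom(L4) = L2

Answer: L2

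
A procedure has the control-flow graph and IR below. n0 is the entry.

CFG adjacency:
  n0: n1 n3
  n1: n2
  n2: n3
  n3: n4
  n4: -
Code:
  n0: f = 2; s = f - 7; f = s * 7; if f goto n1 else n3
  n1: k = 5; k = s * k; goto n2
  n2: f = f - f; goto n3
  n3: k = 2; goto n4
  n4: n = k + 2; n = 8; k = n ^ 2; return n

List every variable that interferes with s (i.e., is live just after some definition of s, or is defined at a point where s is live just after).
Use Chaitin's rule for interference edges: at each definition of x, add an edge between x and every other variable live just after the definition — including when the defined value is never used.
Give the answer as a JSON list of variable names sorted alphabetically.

Block summaries:
  n0: {f,s} / ∅
  n1: {k} / {s}
  n2: {f} / {f}
  n3: {k} / ∅
  n4: {k,n} / {k}

Liveness:
  live n0: ∅→{f,s}
  live n1: {f,s}→{f}
  live n2: {f}→∅
  live n3: ∅→{k}
  live n4: {k}→∅

Conflict graph:
  f↔{k,s}
  k↔{f,n,s}
  n↔{k}
  s↔{f,k}

N(s) = ["f", "k"]

Answer: ["f", "k"]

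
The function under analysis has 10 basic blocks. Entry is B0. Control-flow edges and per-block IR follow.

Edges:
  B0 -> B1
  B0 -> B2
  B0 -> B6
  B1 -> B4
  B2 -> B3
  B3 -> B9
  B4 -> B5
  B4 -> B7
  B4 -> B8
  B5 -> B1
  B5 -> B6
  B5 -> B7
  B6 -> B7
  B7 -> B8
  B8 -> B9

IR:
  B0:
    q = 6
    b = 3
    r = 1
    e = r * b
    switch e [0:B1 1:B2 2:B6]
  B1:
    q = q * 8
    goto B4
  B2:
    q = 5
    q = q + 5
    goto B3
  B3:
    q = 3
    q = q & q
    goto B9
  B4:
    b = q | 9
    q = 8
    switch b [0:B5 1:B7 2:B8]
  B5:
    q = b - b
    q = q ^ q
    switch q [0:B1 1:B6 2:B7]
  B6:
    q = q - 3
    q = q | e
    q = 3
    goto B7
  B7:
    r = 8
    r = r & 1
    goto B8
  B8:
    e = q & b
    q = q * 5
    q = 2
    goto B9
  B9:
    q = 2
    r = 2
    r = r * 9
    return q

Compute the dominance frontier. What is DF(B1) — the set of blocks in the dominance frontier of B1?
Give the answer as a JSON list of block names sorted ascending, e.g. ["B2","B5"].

idom tree: B1←B0 B2←B0 B3←B2 B4←B1 B5←B4 B6←B0 B7←B0 B8←B0 B9←B0
Dom at joins:
  B1: preds {B0,B5}: {B0} ∩ {B0,B1,B4,B5} = {B0}; idom=B0
  B6: preds {B0,B5}: {B0} ∩ {B0,B1,B4,B5} = {B0}; idom=B0
  B7: preds {B4,B5,B6}: {B0,B1,B4} ∩ {B0,B1,B4,B5} ∩ {B0,B6} = {B0}; idom=B0
  B8: preds {B4,B7}: {B0,B1,B4} ∩ {B0,B7} = {B0}; idom=B0
  B9: preds {B3,B8}: {B0,B2,B3} ∩ {B0,B8} = {B0}; idom=B0

DF walk-up:
  join B1 pred B0: · stop@B0
  join B1 pred B5: B5→B4→B1 stop@B0
  join B6 pred B0: · stop@B0
  join B6 pred B5: B5→B4→B1 stop@B0
  join B7 pred B4: B4→B1 stop@B0
  join B7 pred B5: B5→B4→B1 stop@B0
  join B7 pred B6: B6 stop@B0
  join B8 pred B4: B4→B1 stop@B0
  join B8 pred B7: B7 stop@B0
  join B9 pred B3: B3→B2 stop@B0
  join B9 pred B8: B8 stop@B0
  B0: DF=∅
  B1: DF={B1,B6,B7,B8}
  B2: DF={B9}
  B3: DF={B9}
  B4: DF={B1,B6,B7,B8}
  B5: DF={B1,B6,B7}
  B6: DF={B7}
  B7: DF={B8}
  B8: DF={B9}
  B9: DF=∅

DF(B1) = ["B1", "B6", "B7", "B8"]

Answer: ["B1", "B6", "B7", "B8"]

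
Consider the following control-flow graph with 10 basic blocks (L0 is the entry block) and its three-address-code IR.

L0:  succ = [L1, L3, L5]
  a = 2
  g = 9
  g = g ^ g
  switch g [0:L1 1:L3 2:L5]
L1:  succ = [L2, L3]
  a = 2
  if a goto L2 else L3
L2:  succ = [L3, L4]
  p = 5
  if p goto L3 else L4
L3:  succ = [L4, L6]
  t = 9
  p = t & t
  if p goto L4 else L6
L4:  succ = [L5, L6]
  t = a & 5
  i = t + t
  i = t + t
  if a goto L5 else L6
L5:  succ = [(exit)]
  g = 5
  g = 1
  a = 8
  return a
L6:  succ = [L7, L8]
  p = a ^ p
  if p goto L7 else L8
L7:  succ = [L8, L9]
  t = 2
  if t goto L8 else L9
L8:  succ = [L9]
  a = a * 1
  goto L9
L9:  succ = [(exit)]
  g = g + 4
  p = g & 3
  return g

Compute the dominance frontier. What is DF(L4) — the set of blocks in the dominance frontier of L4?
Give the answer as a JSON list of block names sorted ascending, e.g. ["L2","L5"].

Answer: ["L5", "L6"]

Working:
idom tree: L1←L0 L2←L1 L3←L0 L4←L0 L5←L0 L6←L0 L7←L6 L8←L6 L9←L6
Dom∩ at merges:
  L3: preds {L0,L1,L2}: {L0} ∩ {L0,L1} ∩ {L0,L1,L2} = {L0}; idom=L0
  L4: preds {L2,L3}: {L0,L1,L2} ∩ {L0,L3} = {L0}; idom=L0
  L5: preds {L0,L4}: {L0} ∩ {L0,L4} = {L0}; idom=L0
  L6: preds {L3,L4}: {L0,L3} ∩ {L0,L4} = {L0}; idom=L0
  L8: preds {L6,L7}: {L0,L6} ∩ {L0,L6,L7} = {L0,L6}; idom=L6
  L9: preds {L7,L8}: {L0,L6,L7} ∩ {L0,L6,L8} = {L0,L6}; idom=L6

DF derivation:
  L3←L0: walk · to L0
  L3←L1: walk L1 to L0
  L3←L2: walk L2→L1 to L0
  L4←L2: walk L2→L1 to L0
  L4←L3: walk L3 to L0
  L5←L0: walk · to L0
  L5←L4: walk L4 to L0
  L6←L3: walk L3 to L0
  L6←L4: walk L4 to L0
  L8←L6: walk · to L6
  L8←L7: walk L7 to L6
  L9←L7: walk L7 to L6
  L9←L8: walk L8 to L6
  L0: DF=∅
  L1: DF={L3,L4}
  L2: DF={L3,L4}
  L3: DF={L4,L6}
  L4: DF={L5,L6}
  L5: DF=∅
  L6: DF=∅
  L7: DF={L8,L9}
  L8: DF={L9}
  L9: DF=∅

DF(L4) = ["L5", "L6"]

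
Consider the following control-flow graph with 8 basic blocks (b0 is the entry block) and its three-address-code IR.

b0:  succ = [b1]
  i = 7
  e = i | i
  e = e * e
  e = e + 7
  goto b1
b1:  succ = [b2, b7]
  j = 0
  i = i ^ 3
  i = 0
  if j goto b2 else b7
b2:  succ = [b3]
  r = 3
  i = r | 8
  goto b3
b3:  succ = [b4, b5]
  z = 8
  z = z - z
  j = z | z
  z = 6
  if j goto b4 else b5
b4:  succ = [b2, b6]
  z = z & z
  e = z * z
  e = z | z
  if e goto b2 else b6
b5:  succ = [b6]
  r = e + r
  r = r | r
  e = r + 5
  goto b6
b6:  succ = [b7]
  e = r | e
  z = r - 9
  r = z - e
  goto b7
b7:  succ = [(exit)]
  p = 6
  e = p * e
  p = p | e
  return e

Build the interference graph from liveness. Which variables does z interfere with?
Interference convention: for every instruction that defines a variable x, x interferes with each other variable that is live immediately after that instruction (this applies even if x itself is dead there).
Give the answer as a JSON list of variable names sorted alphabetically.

Answer: ["e", "j", "r"]

Derivation:
Per-block:
  b0: {e,i} / ∅
  b1: {i,j} / {i}
  b2: {i,r} / ∅
  b3: {j,z} / ∅
  b4: {e,z} / {z}
  b5: {e,r} / {e,r}
  b6: {e,r,z} / {e,r}
  b7: {e,p} / {e}

Backward fixpoint:
  b0: in=∅ out={e,i}
  b1: in={e,i} out={e}
  b2: in={e} out={e,r}
  b3: in={e,r} out={e,r,z}
  b4: in={r,z} out={e,r}
  b5: in={e,r} out={e,r}
  b6: in={e,r} out={e}
  b7: in={e} out=∅

Conflict graph:
  e — {i,j,p,r,z}
  i — {e,j,r}
  j — {e,i,r,z}
  p — {e}
  r — {e,i,j,z}
  z — {e,j,r}

N(z) = ["e", "j", "r"]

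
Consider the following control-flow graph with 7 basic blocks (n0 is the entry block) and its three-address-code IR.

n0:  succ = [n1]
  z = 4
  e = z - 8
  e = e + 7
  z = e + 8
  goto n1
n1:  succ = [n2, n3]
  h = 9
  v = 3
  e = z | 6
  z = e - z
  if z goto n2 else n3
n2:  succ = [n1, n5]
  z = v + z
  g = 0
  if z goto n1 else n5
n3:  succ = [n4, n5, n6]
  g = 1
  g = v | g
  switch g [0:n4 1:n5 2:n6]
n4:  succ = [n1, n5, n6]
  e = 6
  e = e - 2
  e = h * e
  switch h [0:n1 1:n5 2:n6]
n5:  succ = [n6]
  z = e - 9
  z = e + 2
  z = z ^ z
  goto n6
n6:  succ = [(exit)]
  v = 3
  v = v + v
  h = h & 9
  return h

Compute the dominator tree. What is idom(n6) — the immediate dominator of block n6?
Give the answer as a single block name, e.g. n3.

Answer: n1

Working:
idom tree: n1←n0 n2←n1 n3←n1 n4←n3 n5←n1 n6←n1
Join-block Dom:
  n1: preds {n0,n2,n4}: {n0} ∩ {n0,n1,n2} ∩ {n0,n1,n3,n4} = {n0}; idom=n0
  n5: preds {n2,n3,n4}: {n0,n1,n2} ∩ {n0,n1,n3} ∩ {n0,n1,n3,n4} = {n0,n1}; idom=n1
  n6: preds {n3,n4,n5}: {n0,n1,n3} ∩ {n0,n1,n3,n4} ∩ {n0,n1,n5} = {n0,n1}; idom=n1

idom(n6) = n1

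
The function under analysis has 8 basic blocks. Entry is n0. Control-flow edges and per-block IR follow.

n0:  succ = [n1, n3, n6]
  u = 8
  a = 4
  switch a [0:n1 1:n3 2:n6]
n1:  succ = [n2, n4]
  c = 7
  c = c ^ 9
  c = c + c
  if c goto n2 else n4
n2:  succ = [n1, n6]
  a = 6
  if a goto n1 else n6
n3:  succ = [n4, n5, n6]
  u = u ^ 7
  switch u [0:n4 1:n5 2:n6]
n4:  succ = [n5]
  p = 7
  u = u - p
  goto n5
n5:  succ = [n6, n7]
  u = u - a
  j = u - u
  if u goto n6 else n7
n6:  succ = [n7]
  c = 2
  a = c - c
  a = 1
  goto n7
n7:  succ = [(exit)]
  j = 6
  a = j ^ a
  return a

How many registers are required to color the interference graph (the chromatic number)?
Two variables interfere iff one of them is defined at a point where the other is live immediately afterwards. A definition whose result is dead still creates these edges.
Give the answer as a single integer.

Answer: 3

Analysis:
Block summaries:
  n0 def {a,u} use ∅
  n1 def {c} use ∅
  n2 def {a} use ∅
  n3 def {u} use {u}
  n4 def {p,u} use {u}
  n5 def {j,u} use {a,u}
  n6 def {a,c} use ∅
  n7 def {a,j} use {a}

Live sets:
  n0: in=∅ out={a,u}
  n1: in={a,u} out={a,u}
  n2: in={u} out={a,u}
  n3: in={a,u} out={a,u}
  n4: in={a,u} out={a,u}
  n5: in={a,u} out={a}
  n6: in=∅ out={a}
  n7: in={a} out=∅

Interfere edges:
  a: {c,j,p,u}
  c: {a,u}
  j: {a,u}
  p: {a,u}
  u: {a,c,j,p}

Colouring:
  clique {a,c,u} ⇒ need ≥ 3
  3-colouring: c0={a}  c1={u}  c2={c,j,p}
  χ = 3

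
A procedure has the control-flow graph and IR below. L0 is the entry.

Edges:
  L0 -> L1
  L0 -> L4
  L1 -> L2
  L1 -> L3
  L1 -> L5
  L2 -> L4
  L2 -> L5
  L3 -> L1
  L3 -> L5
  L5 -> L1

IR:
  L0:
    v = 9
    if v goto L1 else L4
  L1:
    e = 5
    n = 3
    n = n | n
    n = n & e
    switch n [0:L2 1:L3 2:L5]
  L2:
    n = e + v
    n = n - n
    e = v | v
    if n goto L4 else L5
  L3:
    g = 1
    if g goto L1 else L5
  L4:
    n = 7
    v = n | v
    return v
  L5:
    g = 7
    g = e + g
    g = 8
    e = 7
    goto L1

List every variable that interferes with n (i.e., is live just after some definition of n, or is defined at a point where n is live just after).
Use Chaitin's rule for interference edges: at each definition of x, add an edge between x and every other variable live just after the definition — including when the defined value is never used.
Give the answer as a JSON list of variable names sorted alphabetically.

Answer: ["e", "v"]

Analysis:
Per-block:
  L0: def={v} ue=∅
  L1: def={e,n} ue=∅
  L2: def={e,n} ue={e,v}
  L3: def={g} ue=∅
  L4: def={n,v} ue={v}
  L5: def={e,g} ue={e}

Liveness:
  L0 li=∅ lo={v}
  L1 li={v} lo={e,v}
  L2 li={e,v} lo={e,v}
  L3 li={e,v} lo={e,v}
  L4 li={v} lo=∅
  L5 li={e,v} lo={v}

Interfere edges:
  e: {g,n,v}
  g: {e,v}
  n: {e,v}
  v: {e,g,n}

N(n) = ["e", "v"]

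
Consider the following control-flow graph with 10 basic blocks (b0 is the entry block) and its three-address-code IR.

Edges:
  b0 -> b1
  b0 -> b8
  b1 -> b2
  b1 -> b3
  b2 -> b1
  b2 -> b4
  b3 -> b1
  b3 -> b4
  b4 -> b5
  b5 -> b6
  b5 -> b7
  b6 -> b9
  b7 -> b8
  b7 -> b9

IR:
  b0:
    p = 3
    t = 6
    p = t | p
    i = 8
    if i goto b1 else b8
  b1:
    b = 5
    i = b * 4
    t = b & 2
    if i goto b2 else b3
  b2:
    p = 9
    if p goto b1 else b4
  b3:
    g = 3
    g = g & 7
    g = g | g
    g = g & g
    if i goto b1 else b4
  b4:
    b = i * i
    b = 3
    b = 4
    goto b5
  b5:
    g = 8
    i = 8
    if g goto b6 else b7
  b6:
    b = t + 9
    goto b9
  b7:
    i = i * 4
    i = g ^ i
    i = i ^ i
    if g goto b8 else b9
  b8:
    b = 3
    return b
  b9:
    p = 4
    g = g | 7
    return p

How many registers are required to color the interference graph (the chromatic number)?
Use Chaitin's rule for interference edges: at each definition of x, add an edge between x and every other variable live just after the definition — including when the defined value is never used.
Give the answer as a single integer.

Answer: 4

Derivation:
def/use:
  b0 def {i,p,t} use ∅
  b1 def {b,i,t} use ∅
  b2 def {p} use ∅
  b3 def {g} use {i}
  b4 def {b} use {i}
  b5 def {g,i} use ∅
  b6 def {b} use {t}
  b7 def {i} use {g,i}
  b8 def {b} use ∅
  b9 def {g,p} use {g}

Backward fixpoint:
  live b0: ∅→∅
  live b1: ∅→{i,t}
  live b2: {i,t}→{i,t}
  live b3: {i,t}→{i,t}
  live b4: {i,t}→{t}
  live b5: {t}→{g,i,t}
  live b6: {g,t}→{g}
  live b7: {g,i}→{g}
  live b8: ∅→∅
  live b9: {g}→∅

Interference:
  b — {g,i,t}
  g — {b,i,p,t}
  i — {b,g,p,t}
  p — {g,i,t}
  t — {b,g,i,p}

Chromatic number:
  clique {b,g,i,t} ⇒ need ≥ 4
  assign b→R3 g→R0 i→R1 p→R3 t→R2 — no edge inside a register ⇒ χ ≤ 4
  χ = 4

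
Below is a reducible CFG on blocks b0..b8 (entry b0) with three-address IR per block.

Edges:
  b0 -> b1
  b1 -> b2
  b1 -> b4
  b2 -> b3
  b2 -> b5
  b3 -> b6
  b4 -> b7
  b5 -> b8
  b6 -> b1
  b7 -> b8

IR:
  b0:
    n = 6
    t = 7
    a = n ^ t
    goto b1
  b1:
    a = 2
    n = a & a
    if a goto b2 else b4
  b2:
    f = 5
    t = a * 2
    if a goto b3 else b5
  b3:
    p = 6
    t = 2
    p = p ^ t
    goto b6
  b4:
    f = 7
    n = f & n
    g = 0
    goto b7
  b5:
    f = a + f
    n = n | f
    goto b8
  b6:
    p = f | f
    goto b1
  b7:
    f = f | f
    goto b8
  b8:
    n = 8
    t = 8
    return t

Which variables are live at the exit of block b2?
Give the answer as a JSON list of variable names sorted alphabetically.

Answer: ["a", "f", "n"]

Analysis:
Block summaries:
  b0 def {a,n,t} use ∅
  b1 def {a,n} use ∅
  b2 def {f,t} use {a}
  b3 def {p,t} use ∅
  b4 def {f,g,n} use {n}
  b5 def {f,n} use {a,f,n}
  b6 def {p} use {f}
  b7 def {f} use {f}
  b8 def {n,t} use ∅

Live sets:
  b0 li=∅ lo=∅
  b1 li=∅ lo={a,n}
  b2 li={a,n} lo={a,f,n}
  b3 li={f} lo={f}
  b4 li={n} lo={f}
  b5 li={a,f,n} lo=∅
  b6 li={f} lo=∅
  b7 li={f} lo=∅
  b8 li=∅ lo=∅

live-out(b2) = ["a", "f", "n"]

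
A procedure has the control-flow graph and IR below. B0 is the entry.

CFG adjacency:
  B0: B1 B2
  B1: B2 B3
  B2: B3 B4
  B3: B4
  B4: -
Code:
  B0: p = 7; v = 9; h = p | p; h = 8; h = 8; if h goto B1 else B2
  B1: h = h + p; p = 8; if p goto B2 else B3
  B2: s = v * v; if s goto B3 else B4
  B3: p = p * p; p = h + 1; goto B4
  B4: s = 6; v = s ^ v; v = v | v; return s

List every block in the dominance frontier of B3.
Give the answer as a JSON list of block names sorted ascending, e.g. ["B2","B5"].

Answer: ["B4"]

Working:
idom tree: B1←B0 B2←B0 B3←B0 B4←B0
Dom at joins:
  B2: preds {B0,B1}: {B0} ∩ {B0,B1} = {B0}; idom=B0
  B3: preds {B1,B2}: {B0,B1} ∩ {B0,B2} = {B0}; idom=B0
  B4: preds {B2,B3}: {B0,B2} ∩ {B0,B3} = {B0}; idom=B0

Frontier:
  join B2 pred B0: · stop@B0
  join B2 pred B1: B1 stop@B0
  join B3 pred B1: B1 stop@B0
  join B3 pred B2: B2 stop@B0
  join B4 pred B2: B2 stop@B0
  join B4 pred B3: B3 stop@B0
  DF(B0)=∅
  DF(B1)={B2,B3}
  DF(B2)={B3,B4}
  DF(B3)={B4}
  DF(B4)=∅

DF(B3) = ["B4"]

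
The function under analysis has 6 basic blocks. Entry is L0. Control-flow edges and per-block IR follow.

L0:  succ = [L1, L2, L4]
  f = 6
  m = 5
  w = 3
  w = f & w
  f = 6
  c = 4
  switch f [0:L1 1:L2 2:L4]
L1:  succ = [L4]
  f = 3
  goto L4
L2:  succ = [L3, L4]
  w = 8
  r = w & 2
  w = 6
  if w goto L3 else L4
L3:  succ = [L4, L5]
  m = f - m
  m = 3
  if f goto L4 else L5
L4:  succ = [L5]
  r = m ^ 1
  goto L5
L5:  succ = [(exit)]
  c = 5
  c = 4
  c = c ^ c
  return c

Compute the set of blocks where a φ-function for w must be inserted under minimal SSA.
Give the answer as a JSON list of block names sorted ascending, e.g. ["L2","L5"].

idom tree: L1←L0 L2←L0 L3←L2 L4←L0 L5←L0
Join-block Dom:
  L4: preds {L0,L1,L2,L3}: {L0} ∩ {L0,L1} ∩ {L0,L2} ∩ {L0,L2,L3} = {L0}; idom=L0
  L5: preds {L3,L4}: {L0,L2,L3} ∩ {L0,L4} = {L0}; idom=L0

Frontier:
  join L4 pred L0: · stop@L0
  join L4 pred L1: L1 stop@L0
  join L4 pred L2: L2 stop@L0
  join L4 pred L3: L3→L2 stop@L0
  join L5 pred L3: L3→L2 stop@L0
  join L5 pred L4: L4 stop@L0
  L0 → ∅
  L1 → {L4}
  L2 → {L4,L5}
  L3 → {L4,L5}
  L4 → {L5}
  L5 → ∅

φ for w: defs {L0,L2}
  DF⁺ = {L4,L5}

Answer: ["L4", "L5"]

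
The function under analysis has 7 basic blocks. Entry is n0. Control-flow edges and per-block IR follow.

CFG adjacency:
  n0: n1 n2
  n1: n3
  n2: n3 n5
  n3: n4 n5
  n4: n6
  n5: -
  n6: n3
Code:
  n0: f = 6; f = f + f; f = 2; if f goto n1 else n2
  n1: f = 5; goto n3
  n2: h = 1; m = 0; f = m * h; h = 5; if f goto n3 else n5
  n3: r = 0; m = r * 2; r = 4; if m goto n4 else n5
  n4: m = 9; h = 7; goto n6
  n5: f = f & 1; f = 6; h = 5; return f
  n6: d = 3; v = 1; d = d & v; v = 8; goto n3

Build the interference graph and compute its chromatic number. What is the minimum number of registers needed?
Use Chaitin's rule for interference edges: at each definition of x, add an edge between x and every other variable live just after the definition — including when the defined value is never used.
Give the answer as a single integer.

Per-block:
  n0 def {f} use ∅
  n1 def {f} use ∅
  n2 def {f,h,m} use ∅
  n3 def {m,r} use ∅
  n4 def {h,m} use ∅
  n5 def {f,h} use {f}
  n6 def {d,v} use ∅

Live sets:
  n0 li=∅ lo=∅
  n1 li=∅ lo={f}
  n2 li=∅ lo={f}
  n3 li={f} lo={f}
  n4 li={f} lo={f}
  n5 li={f} lo=∅
  n6 li={f} lo={f}

Conflict graph:
  d↔{f,v}
  f↔{d,h,m,r,v}
  h↔{f,m}
  m↔{f,h,r}
  r↔{f,m}
  v↔{d,f}

Registers:
  {d,f,v} pairwise interfere (3-clique) ⇒ χ ≥ 3
  3-colouring: R0={f}  R1={d,m}  R2={h,r,v}
  χ = 3

Answer: 3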